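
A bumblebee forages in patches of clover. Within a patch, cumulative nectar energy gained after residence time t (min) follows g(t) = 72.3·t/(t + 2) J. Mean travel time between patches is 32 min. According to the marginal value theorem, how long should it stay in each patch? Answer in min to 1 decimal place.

8.0 min

Maximise g(t)/(T+t): set derivative to zero → g'(t)(T+t) = g(t).
g'(t) = 72.3·2/(t + 2)². Setting 72.3·2/(t+2)² = 72.3t/[(t+2)(32+t)] gives 2(32+t) = t(t+2), so t² = 2×32 = 64.
t* = √64 = 8 min.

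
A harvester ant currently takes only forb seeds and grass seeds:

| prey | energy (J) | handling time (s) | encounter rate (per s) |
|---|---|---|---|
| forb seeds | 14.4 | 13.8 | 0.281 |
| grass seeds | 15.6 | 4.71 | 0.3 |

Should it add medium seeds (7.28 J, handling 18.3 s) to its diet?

Current rate: (0.281×14.4 + 0.3×15.6)/(1 + 0.281×13.8 + 0.3×4.71) = 1.387 J/s.
medium seeds: E/h = 7.28/18.3 = 0.3978 J/s.
Since 0.3978 < R, time spent handling medium seeds is better spent searching.

No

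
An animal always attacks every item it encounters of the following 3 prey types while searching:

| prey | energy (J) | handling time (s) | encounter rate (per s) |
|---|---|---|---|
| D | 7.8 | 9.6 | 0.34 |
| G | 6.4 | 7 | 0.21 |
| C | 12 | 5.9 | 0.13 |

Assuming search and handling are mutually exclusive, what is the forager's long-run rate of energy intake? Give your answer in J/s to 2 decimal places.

0.85 J/s

Energy encountered per unit search time: 0.34×7.8 + 0.21×6.4 + 0.13×12 = 5.556 J/s.
Handling time per unit search time: 0.34×9.6 + 0.21×7 + 0.13×5.9 = 5.501.
Rate = 5.556/(1 + 5.501) = 0.8546 J/s.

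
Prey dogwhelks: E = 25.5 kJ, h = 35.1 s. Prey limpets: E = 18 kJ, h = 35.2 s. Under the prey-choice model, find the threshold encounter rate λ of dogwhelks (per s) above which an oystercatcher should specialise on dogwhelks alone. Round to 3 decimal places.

0.068 per s

At the threshold, the rate on dogwhelks alone equals the profitability of limpets: λ·25.5/(1 + λ·35.1) = 18/35.2 = 0.5114.
Rearranging, λ(25.5 − 0.5114×35.1) = 0.5114, so λ = 0.5114/7.551 = 0.06772 per s.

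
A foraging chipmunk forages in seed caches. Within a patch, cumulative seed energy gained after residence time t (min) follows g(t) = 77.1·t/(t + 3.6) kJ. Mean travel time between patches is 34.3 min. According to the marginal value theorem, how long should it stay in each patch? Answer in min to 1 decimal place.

Maximise g(t)/(T+t): set derivative to zero → g'(t)(T+t) = g(t).
g'(t) = 77.1·3.6/(t + 3.6)². Setting 77.1·3.6/(t+3.6)² = 77.1t/[(t+3.6)(34.3+t)] gives 3.6(34.3+t) = t(t+3.6), so t² = 3.6×34.3 = 123.5.
t* = √123.5 = 11.11 min.

11.1 min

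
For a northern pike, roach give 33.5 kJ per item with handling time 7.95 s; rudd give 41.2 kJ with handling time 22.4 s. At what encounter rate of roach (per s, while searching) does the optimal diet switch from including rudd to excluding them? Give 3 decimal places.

0.097 per s

The zero-one rule: include rudd iff E₂/h₂ > λE₁/(1+λh₁). Equality gives the switch point.
λE₁h₂ = E₂ + λE₂h₁ ⇒ λ = E₂/(E₁h₂ − E₂h₁) = 41.2/(750.4 − 327.5) = 0.09743 per s.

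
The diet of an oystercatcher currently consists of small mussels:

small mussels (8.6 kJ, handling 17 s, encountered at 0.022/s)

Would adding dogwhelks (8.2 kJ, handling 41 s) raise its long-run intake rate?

Yes

Current rate: (0.022×8.6)/(1 + 0.022×17) = 0.1377 kJ/s.
dogwhelks: E/h = 8.2/41 = 0.2 kJ/s.
0.2 > 0.1377, so adding dogwhelks raises the average — include it.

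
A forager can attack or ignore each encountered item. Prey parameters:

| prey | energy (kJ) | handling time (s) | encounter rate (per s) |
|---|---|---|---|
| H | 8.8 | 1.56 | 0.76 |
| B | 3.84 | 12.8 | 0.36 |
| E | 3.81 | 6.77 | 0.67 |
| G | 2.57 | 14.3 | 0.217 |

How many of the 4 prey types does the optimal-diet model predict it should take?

1

Rank by E/h (kJ/s): H 5.64, E 0.563, B 0.3, G 0.18. Include each in turn until the next type's E/h falls below the running intake rate.
Rate on top 1: 3.06. E: 0.563 < 3.06 → exclude; stop.
Optimal diet: H — 1 of 4 types.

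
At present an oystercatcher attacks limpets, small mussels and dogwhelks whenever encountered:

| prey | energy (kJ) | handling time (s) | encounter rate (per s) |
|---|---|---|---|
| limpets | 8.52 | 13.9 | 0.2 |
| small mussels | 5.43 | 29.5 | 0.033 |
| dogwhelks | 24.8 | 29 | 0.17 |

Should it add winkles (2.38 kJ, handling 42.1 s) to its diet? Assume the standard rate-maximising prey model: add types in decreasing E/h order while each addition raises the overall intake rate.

No

On limpets, small mussels and dogwhelks alone, R = ΣλE/(1+Σλh) = 6.099/9.684 = 0.6299 kJ/s.
winkles: E/h = 2.38/42.1 = 0.05653 kJ/s.
Since 0.05653 < R, time spent handling winkles is better spent searching.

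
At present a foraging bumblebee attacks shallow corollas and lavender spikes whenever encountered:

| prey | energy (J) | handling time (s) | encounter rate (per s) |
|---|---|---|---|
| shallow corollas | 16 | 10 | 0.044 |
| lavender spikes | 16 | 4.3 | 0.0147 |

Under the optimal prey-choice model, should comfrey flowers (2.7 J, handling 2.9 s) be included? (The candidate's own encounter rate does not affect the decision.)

On shallow corollas and lavender spikes alone, R = ΣλE/(1+Σλh) = 0.9392/1.503 = 0.6248 J/s.
comfrey flowers: E/h = 2.7/2.9 = 0.931 J/s.
0.931 > 0.6248, so adding comfrey flowers raises the average — include it.

Yes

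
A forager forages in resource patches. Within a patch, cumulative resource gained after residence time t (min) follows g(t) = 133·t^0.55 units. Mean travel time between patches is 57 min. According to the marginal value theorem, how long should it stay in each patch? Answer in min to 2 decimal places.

69.67 min

Optimal t* satisfies g'(t*) = g(t*)/(T + t*).
g'(t) = 0.55·133·t^-0.45. Setting 0.55·133·t^-0.45 = 133·t^0.55/(57+t) gives 0.55(57+t) = t, so 0.45·t = 0.55×57.
t* = 0.55×57/0.45 = 69.67 min.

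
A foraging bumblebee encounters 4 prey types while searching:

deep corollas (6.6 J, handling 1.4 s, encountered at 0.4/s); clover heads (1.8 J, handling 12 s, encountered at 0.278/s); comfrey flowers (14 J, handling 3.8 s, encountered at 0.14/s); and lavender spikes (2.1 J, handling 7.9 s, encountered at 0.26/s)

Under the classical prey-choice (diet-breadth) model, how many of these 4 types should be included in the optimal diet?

2

E/h in descending order: deep corollas 4.71, comfrey flowers 3.68, lavender spikes 0.266, clover heads 0.15 J/s. The optimal diet is the largest prefix of this list for which every included type satisfies E_i/h_i > R on the types above it.
Rate on top 1: 1.692. comfrey flowers: 3.68 > 1.692 → include.
Rate on top 2: 2.199. lavender spikes: 0.266 < 2.199 → exclude; stop.
Optimal diet: deep corollas, comfrey flowers — 2 of 4 types.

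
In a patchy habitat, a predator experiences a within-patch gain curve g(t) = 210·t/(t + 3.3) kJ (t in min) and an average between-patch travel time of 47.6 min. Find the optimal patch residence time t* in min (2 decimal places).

By the marginal value theorem, leave when the instantaneous gain rate g'(t) equals the habitat-wide average g(t)/(T + t).
g'(t) = 210·3.3/(t + 3.3)². Setting 210·3.3/(t+3.3)² = 210t/[(t+3.3)(47.6+t)] gives 3.3(47.6+t) = t(t+3.3), so t² = 3.3×47.6 = 157.1.
t* = √157.1 = 12.53 min.

12.53 min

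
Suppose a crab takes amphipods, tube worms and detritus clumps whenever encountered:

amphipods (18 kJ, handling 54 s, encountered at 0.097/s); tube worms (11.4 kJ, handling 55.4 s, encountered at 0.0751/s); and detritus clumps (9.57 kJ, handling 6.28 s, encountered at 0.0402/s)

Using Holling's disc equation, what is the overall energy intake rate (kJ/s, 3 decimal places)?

R = Σλ_iE_i / (1 + Σλ_ih_i)
Numerator: 0.097×18 + 0.0751×11.4 + 0.0402×9.57 = 2.987
Denominator: 1 + 0.097×54 + 0.0751×55.4 + 0.0402×6.28 = 10.65
R = 2.987/10.65 = 0.2804 kJ/s

0.280 kJ/s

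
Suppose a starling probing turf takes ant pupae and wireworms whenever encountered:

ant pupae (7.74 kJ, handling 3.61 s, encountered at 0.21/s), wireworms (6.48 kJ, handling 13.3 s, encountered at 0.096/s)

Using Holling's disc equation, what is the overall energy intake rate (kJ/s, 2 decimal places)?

Energy encountered per unit search time: 0.21×7.74 + 0.096×6.48 = 2.247 kJ/s.
Handling time per unit search time: 0.21×3.61 + 0.096×13.3 = 2.035.
Rate = 2.247/(1 + 2.035) = 0.7405 kJ/s.

0.74 kJ/s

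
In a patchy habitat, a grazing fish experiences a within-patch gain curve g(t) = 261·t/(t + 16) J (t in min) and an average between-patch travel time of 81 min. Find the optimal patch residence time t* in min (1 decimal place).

36.0 min

Optimal t* satisfies g'(t*) = g(t*)/(T + t*).
g'(t) = 261·16/(t + 16)². Setting 261·16/(t+16)² = 261t/[(t+16)(81+t)] gives 16(81+t) = t(t+16), so t² = 16×81 = 1296.
t* = √1296 = 36 min.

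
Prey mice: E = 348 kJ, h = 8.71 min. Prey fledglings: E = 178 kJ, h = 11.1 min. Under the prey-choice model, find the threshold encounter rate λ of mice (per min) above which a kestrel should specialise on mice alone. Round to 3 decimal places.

0.077 per min

The zero-one rule: include fledglings iff E₂/h₂ > λE₁/(1+λh₁). Equality gives the switch point.
λE₁h₂ = E₂ + λE₂h₁ ⇒ λ = E₂/(E₁h₂ − E₂h₁) = 178/(3863 − 1550) = 0.07698 per min.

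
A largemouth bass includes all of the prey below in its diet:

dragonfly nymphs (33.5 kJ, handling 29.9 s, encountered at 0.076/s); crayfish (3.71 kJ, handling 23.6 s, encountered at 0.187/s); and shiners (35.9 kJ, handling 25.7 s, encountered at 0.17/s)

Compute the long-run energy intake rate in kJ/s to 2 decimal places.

R = Σλ_iE_i / (1 + Σλ_ih_i)
Numerator: 0.076×33.5 + 0.187×3.71 + 0.17×35.9 = 9.343
Denominator: 1 + 0.076×29.9 + 0.187×23.6 + 0.17×25.7 = 12.05
R = 9.343/12.05 = 0.775 kJ/s

0.78 kJ/s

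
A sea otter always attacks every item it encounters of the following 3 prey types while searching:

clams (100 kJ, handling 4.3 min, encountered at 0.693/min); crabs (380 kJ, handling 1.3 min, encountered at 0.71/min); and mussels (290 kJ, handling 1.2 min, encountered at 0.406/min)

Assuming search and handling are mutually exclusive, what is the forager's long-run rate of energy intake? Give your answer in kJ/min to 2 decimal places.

84.76 kJ/min

R = Σλ_iE_i / (1 + Σλ_ih_i)
Numerator: 0.693×100 + 0.71×380 + 0.406×290 = 456.8
Denominator: 1 + 0.693×4.3 + 0.71×1.3 + 0.406×1.2 = 5.39
R = 456.8/5.39 = 84.76 kJ/min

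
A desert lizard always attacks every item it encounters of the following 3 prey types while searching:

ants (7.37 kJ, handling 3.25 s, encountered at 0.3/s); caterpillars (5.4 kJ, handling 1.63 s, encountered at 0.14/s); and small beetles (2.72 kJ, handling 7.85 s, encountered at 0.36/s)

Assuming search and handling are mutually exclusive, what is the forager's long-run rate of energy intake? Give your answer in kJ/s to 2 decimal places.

0.78 kJ/s

R = (0.3×7.37 + 0.14×5.4 + 0.36×2.72) / (1 + 0.3×3.25 + 0.14×1.63 + 0.36×7.85) = 3.946/5.029 = 0.7847 kJ/s.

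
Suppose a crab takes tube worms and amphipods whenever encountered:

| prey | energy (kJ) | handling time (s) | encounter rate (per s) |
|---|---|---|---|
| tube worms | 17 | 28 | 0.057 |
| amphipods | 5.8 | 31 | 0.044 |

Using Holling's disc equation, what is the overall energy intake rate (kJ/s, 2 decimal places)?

0.31 kJ/s

Energy encountered per unit search time: 0.057×17 + 0.044×5.8 = 1.224 kJ/s.
Handling time per unit search time: 0.057×28 + 0.044×31 = 2.96.
Rate = 1.224/(1 + 2.96) = 0.3091 kJ/s.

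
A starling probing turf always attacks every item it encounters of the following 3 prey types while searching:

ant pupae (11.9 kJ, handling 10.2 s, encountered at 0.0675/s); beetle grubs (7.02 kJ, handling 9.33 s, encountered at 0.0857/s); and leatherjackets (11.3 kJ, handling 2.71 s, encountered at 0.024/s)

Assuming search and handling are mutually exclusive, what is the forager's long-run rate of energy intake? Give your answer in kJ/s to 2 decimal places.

0.66 kJ/s

R = Σλ_iE_i / (1 + Σλ_ih_i)
Numerator: 0.0675×11.9 + 0.0857×7.02 + 0.024×11.3 = 1.676
Denominator: 1 + 0.0675×10.2 + 0.0857×9.33 + 0.024×2.71 = 2.553
R = 1.676/2.553 = 0.6565 kJ/s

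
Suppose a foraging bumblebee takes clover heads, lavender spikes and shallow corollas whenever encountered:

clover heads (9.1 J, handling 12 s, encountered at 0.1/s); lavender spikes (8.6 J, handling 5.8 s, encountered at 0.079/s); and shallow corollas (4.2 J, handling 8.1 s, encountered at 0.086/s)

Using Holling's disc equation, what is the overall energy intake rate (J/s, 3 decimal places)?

0.581 J/s

R = Σλ_iE_i / (1 + Σλ_ih_i)
Numerator: 0.1×9.1 + 0.079×8.6 + 0.086×4.2 = 1.951
Denominator: 1 + 0.1×12 + 0.079×5.8 + 0.086×8.1 = 3.355
R = 1.951/3.355 = 0.5814 J/s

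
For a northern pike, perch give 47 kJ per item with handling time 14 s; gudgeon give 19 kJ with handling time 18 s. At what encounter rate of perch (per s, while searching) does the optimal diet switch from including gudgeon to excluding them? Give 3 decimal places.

0.033 per s

Drop gudgeon once their profitability E₂/h₂ falls below the rate achievable on perch alone: E₂/h₂ = λE₁/(1 + λh₁).
Solve for λ: λE₁h₂ = E₂(1 + λh₁) → λ(E₁h₂ − E₂h₁) = E₂ → λ = E₂/(E₁h₂ − E₂h₁).
λ = 19/(47×18 − 19×14) = 19/580 = 0.03276 per s.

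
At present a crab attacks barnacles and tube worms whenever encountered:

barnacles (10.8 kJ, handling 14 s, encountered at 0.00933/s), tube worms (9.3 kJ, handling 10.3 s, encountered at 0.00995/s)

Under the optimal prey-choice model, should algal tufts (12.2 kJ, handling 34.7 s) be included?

On barnacles and tube worms alone, R = ΣλE/(1+Σλh) = 0.1933/1.233 = 0.1568 kJ/s.
Profitability of algal tufts: 12.2/34.7 = 0.3516 kJ/s.
0.3516 > 0.1568, so adding algal tufts raises the average — include it.

Yes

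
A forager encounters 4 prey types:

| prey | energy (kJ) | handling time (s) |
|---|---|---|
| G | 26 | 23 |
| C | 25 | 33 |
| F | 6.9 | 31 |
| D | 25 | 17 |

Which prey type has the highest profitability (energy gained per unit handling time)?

D

In descending order of E/h:
D: 25/17 = 1.47 kJ/s
G: 26/23 = 1.13 kJ/s
C: 25/33 = 0.758 kJ/s
F: 6.9/31 = 0.223 kJ/s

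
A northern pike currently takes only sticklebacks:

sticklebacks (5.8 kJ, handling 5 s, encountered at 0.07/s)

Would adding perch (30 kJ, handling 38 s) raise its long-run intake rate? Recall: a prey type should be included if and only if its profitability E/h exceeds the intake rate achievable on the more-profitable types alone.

Yes

Intake rate on the current diet: R = (0.07×5.8) / (1 + 0.07×5) = 0.406/1.35 = 0.3007 kJ/s.
Profitability of perch: 30/38 = 0.7895 kJ/s.
Since 0.7895 > R, including perch increases the long-run rate.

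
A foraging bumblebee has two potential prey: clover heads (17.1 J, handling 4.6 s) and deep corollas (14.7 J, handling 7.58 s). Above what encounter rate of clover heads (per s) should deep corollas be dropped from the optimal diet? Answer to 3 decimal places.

0.237 per s

At the threshold, the rate on clover heads alone equals the profitability of deep corollas: λ·17.1/(1 + λ·4.6) = 14.7/7.58 = 1.939.
Rearranging, λ(17.1 − 1.939×4.6) = 1.939, so λ = 1.939/8.179 = 0.2371 per s.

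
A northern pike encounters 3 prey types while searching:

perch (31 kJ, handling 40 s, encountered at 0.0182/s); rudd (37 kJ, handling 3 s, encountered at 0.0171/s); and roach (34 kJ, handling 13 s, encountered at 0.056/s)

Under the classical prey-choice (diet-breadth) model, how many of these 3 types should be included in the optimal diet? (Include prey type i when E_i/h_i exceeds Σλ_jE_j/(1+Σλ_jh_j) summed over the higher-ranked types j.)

2

Rank by E/h (kJ/s): rudd 12.3, roach 2.62, perch 0.775. Include each in turn until the next type's E/h falls below the running intake rate.
Rate on top 1: 0.6018. roach: 2.62 > 0.6018 → include.
Rate on top 2: 1.426. perch: 0.775 < 1.426 → exclude; stop.
Optimal diet: rudd, roach — 2 of 3 types.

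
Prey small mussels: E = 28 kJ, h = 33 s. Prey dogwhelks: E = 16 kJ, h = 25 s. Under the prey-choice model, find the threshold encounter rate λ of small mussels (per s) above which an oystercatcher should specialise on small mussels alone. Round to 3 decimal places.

Drop dogwhelks once their profitability E₂/h₂ falls below the rate achievable on small mussels alone: E₂/h₂ = λE₁/(1 + λh₁).
Solve for λ: λE₁h₂ = E₂(1 + λh₁) → λ(E₁h₂ − E₂h₁) = E₂ → λ = E₂/(E₁h₂ − E₂h₁).
λ = 16/(28×25 − 16×33) = 16/172 = 0.09302 per s.

0.093 per s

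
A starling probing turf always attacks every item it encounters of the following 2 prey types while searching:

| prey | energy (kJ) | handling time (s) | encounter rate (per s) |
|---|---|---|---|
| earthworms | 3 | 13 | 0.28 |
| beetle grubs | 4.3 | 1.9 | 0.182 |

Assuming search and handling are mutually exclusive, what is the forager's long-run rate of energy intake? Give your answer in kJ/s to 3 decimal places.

0.325 kJ/s

R = Σλ_iE_i / (1 + Σλ_ih_i)
Numerator: 0.28×3 + 0.182×4.3 = 1.623
Denominator: 1 + 0.28×13 + 0.182×1.9 = 4.986
R = 1.623/4.986 = 0.3254 kJ/s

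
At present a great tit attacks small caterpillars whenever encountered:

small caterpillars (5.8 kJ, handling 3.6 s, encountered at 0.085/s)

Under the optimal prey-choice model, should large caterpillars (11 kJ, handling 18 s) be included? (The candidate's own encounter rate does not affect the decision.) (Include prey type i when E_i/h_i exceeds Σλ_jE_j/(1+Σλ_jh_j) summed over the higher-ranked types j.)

On small caterpillars alone, R = ΣλE/(1+Σλh) = 0.493/1.306 = 0.3775 kJ/s.
Profitability of large caterpillars: 11/18 = 0.6111 kJ/s.
Since 0.6111 > R, including large caterpillars increases the long-run rate.

Yes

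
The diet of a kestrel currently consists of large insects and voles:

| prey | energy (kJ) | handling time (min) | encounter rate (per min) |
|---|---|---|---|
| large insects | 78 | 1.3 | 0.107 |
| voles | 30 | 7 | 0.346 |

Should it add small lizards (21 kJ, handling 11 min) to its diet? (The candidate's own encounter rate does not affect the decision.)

On large insects and voles alone, R = ΣλE/(1+Σλh) = 18.73/3.561 = 5.258 kJ/min.
small lizards: E/h = 21/11 = 1.909 kJ/min.
1.909 < 5.258, so adding small lizards would lower the average — exclude it.

No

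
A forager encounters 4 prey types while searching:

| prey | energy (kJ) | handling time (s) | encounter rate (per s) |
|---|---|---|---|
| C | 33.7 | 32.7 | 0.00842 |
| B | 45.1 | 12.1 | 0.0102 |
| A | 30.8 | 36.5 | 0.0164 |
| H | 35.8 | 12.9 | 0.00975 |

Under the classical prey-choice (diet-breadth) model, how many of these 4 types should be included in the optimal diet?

4

Rank by E/h (kJ/s): B 3.73, H 2.78, C 1.03, A 0.844. Include each in turn until the next type's E/h falls below the running intake rate.
Rate on top 1: 0.4095. H: 2.78 > 0.4095 → include.
Rate on top 2: 0.6477. C: 1.03 > 0.6477 → include.
Rate on top 3: 0.7168. A: 0.844 > 0.7168 → include.
Optimal diet: B, H, C, A — 4 of 4 types.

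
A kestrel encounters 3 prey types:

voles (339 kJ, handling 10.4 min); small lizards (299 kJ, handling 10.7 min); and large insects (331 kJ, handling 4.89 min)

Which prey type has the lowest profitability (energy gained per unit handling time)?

Profitability E/h (kJ/min): voles = 339/10.4 = 32.6, small lizards = 299/10.7 = 27.9, large insects = 331/4.89 = 67.7.
Ranked: large insects > voles > small lizards.

small lizards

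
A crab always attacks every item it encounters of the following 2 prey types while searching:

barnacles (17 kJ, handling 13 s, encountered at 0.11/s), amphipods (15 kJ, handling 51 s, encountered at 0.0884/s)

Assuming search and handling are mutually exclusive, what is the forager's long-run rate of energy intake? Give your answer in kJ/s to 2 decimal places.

0.46 kJ/s

R = (0.11×17 + 0.0884×15) / (1 + 0.11×13 + 0.0884×51) = 3.196/6.938 = 0.4606 kJ/s.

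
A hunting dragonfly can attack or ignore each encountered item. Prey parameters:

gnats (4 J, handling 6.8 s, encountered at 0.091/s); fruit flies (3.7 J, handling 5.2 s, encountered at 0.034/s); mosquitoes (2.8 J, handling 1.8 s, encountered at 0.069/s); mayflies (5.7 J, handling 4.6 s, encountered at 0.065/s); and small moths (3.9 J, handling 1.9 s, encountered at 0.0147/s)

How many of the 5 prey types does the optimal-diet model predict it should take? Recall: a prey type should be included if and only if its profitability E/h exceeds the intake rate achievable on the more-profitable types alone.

Rank by E/h (J/s): small moths 2.05, mosquitoes 1.56, mayflies 1.24, fruit flies 0.712, gnats 0.588. Include each in turn until the next type's E/h falls below the running intake rate.
Rate on top 1: 0.05577. mosquitoes: 1.56 > 0.05577 → include.
Rate on top 2: 0.2174. mayflies: 1.24 > 0.2174 → include.
Rate on top 3: 0.428. fruit flies: 0.712 > 0.428 → include.
Rate on top 4: 0.4588. gnats: 0.588 > 0.4588 → include.
Optimal diet: small moths, mosquitoes, mayflies, fruit flies, gnats — 5 of 5 types.

5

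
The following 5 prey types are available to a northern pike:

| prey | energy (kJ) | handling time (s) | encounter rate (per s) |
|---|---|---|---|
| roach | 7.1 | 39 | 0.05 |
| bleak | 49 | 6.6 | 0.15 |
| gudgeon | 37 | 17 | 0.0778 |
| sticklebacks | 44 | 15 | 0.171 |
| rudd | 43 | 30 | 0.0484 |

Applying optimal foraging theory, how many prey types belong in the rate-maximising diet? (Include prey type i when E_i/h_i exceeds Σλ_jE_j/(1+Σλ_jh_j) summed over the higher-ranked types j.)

E/h in descending order: bleak 7.42, sticklebacks 2.93, gudgeon 2.18, rudd 1.43, roach 0.182 kJ/s. The optimal diet is the largest prefix of this list for which every included type satisfies E_i/h_i > R on the types above it.
Rate on top 1: 3.693. sticklebacks: 2.93 < 3.693 → exclude; stop.
Optimal diet: bleak — 1 of 5 types.

1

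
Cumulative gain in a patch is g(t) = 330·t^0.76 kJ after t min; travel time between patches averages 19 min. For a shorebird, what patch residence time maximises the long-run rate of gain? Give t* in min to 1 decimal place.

Maximise g(t)/(T+t): set derivative to zero → g'(t)(T+t) = g(t).
g'(t) = 0.76·330·t^-0.24. Setting 0.76·330·t^-0.24 = 330·t^0.76/(19+t) gives 0.76(19+t) = t, so 0.24·t = 0.76×19.
t* = 0.76×19/0.24 = 60.17 min.

60.2 min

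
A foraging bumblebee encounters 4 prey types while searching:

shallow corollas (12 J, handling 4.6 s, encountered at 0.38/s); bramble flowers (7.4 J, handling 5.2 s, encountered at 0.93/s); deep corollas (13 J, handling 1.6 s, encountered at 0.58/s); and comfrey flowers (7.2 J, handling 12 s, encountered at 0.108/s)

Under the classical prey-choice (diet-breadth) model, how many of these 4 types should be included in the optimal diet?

E/h in descending order: deep corollas 8.12, shallow corollas 2.61, bramble flowers 1.42, comfrey flowers 0.6 J/s. The optimal diet is the largest prefix of this list for which every included type satisfies E_i/h_i > R on the types above it.
Rate on top 1: 3.911. shallow corollas: 2.61 < 3.911 → exclude; stop.
Optimal diet: deep corollas — 1 of 4 types.

1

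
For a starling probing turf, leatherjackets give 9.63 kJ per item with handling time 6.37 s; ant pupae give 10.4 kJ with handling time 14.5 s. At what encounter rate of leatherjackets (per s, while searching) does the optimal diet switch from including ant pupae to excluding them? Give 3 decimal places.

The zero-one rule: include ant pupae iff E₂/h₂ > λE₁/(1+λh₁). Equality gives the switch point.
λE₁h₂ = E₂ + λE₂h₁ ⇒ λ = E₂/(E₁h₂ − E₂h₁) = 10.4/(139.6 − 66.25) = 0.1417 per s.

0.142 per s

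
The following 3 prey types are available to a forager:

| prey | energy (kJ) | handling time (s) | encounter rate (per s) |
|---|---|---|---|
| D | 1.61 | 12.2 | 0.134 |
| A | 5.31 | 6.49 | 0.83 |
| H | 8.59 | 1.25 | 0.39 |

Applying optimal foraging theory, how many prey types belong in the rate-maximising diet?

Profitabilities (E/h, kJ/s): H 6.87, A 0.818, D 0.132. Add prey in this order while the next type's profitability exceeds the intake rate on those already taken.
Rate on top 1: 2.252. A: 0.818 < 2.252 → exclude; stop.
Optimal diet: H — 1 of 3 types.

1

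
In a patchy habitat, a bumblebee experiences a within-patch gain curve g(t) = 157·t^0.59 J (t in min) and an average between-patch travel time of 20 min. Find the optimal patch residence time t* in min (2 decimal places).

Maximise g(t)/(T+t): set derivative to zero → g'(t)(T+t) = g(t).
g'(t) = 0.59·157·t^-0.41. Setting 0.59·157·t^-0.41 = 157·t^0.59/(20+t) gives 0.59(20+t) = t, so 0.41·t = 0.59×20.
t* = 0.59×20/0.41 = 28.78 min.

28.78 min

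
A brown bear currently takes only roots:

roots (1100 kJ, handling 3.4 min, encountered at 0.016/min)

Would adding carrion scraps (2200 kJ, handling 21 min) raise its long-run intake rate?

Current rate: (0.016×1100)/(1 + 0.016×3.4) = 16.69 kJ/min.
carrion scraps: E/h = 2200/21 = 104.8 kJ/min.
104.8 > 16.69, so adding carrion scraps raises the average — include it.

Yes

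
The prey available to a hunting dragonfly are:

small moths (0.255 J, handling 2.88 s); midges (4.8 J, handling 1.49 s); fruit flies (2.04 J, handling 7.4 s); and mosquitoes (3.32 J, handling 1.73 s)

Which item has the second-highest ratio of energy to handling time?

mosquitoes

Profitability E/h (J/s): small moths = 0.255/2.88 = 0.0885, midges = 4.8/1.49 = 3.22, fruit flies = 2.04/7.4 = 0.276, mosquitoes = 3.32/1.73 = 1.92.
Ranked: midges > mosquitoes > fruit flies > small moths.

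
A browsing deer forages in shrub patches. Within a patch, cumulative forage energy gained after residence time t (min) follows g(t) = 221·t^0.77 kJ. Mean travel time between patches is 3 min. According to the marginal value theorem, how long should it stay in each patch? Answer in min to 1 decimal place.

10.0 min

Optimal t* satisfies g'(t*) = g(t*)/(T + t*).
g'(t) = 0.77·221·t^-0.23. Setting 0.77·221·t^-0.23 = 221·t^0.77/(3+t) gives 0.77(3+t) = t, so 0.23·t = 0.77×3.
t* = 0.77×3/0.23 = 10.04 min.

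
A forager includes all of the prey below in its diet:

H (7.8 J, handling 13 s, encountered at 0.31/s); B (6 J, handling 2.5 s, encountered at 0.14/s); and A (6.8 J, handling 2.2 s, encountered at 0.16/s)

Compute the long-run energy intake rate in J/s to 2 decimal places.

0.76 J/s

R = (0.31×7.8 + 0.14×6 + 0.16×6.8) / (1 + 0.31×13 + 0.14×2.5 + 0.16×2.2) = 4.346/5.732 = 0.7582 J/s.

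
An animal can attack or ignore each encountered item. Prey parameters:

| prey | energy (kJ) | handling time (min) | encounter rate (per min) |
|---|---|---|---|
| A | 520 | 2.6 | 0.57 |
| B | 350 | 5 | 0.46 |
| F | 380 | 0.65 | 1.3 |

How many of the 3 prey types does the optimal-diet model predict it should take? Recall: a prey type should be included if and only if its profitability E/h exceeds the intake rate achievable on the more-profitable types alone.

1

Profitabilities (E/h, kJ/min): F 585, A 200, B 70. Add prey in this order while the next type's profitability exceeds the intake rate on those already taken.
Rate on top 1: 267.8. A: 200 < 267.8 → exclude; stop.
Optimal diet: F — 1 of 3 types.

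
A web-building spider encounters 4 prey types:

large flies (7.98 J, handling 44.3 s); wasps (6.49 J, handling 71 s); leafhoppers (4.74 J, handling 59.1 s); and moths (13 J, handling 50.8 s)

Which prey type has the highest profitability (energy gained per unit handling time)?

moths

In descending order of E/h:
moths: 13/50.8 = 0.256 J/s
large flies: 7.98/44.3 = 0.18 J/s
wasps: 6.49/71 = 0.0914 J/s
leafhoppers: 4.74/59.1 = 0.0802 J/s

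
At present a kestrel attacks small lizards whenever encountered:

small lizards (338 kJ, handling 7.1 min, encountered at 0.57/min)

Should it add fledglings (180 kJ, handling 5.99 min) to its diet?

No

Intake rate on the current diet: R = (0.57×338) / (1 + 0.57×7.1) = 192.7/5.047 = 38.17 kJ/min.
fledglings: E/h = 180/5.99 = 30.05 kJ/min.
30.05 < 38.17, so adding fledglings would lower the average — exclude it.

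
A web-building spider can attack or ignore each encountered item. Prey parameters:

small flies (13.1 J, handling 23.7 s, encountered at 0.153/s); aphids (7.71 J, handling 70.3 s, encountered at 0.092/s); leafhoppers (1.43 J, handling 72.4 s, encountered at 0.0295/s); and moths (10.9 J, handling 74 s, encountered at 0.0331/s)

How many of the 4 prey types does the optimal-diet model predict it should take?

Profitabilities (E/h, J/s): small flies 0.553, moths 0.147, aphids 0.11, leafhoppers 0.0198. Add prey in this order while the next type's profitability exceeds the intake rate on those already taken.
Rate on top 1: 0.4333. moths: 0.147 < 0.4333 → exclude; stop.
Optimal diet: small flies — 1 of 4 types.

1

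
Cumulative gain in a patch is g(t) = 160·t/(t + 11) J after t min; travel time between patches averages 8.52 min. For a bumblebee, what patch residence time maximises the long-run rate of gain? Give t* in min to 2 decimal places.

9.68 min

Optimal t* satisfies g'(t*) = g(t*)/(T + t*).
g'(t) = 160·11/(t + 11)². Setting 160·11/(t+11)² = 160t/[(t+11)(8.52+t)] gives 11(8.52+t) = t(t+11), so t² = 11×8.52 = 93.72.
t* = √93.72 = 9.681 min.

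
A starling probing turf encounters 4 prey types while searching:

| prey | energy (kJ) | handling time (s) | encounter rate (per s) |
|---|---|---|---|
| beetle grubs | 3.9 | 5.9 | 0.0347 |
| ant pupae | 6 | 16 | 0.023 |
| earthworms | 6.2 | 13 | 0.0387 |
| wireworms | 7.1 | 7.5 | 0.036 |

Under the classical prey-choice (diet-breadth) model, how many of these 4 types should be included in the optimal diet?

4

Profitabilities (E/h, kJ/s): wireworms 0.947, beetle grubs 0.661, earthworms 0.477, ant pupae 0.375. Add prey in this order while the next type's profitability exceeds the intake rate on those already taken.
Rate on top 1: 0.2013. beetle grubs: 0.661 > 0.2013 → include.
Rate on top 2: 0.2651. earthworms: 0.477 > 0.2651 → include.
Rate on top 3: 0.319. ant pupae: 0.375 > 0.319 → include.
Optimal diet: wireworms, beetle grubs, earthworms, ant pupae — 4 of 4 types.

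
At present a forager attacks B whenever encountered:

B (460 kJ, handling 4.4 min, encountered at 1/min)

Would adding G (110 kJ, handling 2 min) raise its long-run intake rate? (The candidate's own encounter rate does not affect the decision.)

No

Current rate: (1×460)/(1 + 1×4.4) = 85.19 kJ/min.
G: E/h = 110/2 = 55 kJ/min.
55 < 85.19, so adding G would lower the average — exclude it.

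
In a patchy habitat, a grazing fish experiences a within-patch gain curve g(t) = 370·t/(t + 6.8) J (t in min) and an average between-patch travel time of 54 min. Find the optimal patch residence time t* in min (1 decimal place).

19.2 min

By the marginal value theorem, leave when the instantaneous gain rate g'(t) equals the habitat-wide average g(t)/(T + t).
g'(t) = 370·6.8/(t + 6.8)². Setting 370·6.8/(t+6.8)² = 370t/[(t+6.8)(54+t)] gives 6.8(54+t) = t(t+6.8), so t² = 6.8×54 = 367.2.
t* = √367.2 = 19.16 min.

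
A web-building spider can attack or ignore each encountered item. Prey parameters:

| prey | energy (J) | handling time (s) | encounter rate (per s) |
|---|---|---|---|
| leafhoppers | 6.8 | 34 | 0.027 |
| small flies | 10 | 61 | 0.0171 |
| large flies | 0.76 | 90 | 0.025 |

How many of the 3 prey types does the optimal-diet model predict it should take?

Rank by E/h (J/s): leafhoppers 0.2, small flies 0.164, large flies 0.00844. Include each in turn until the next type's E/h falls below the running intake rate.
Rate on top 1: 0.09572. small flies: 0.164 > 0.09572 → include.
Rate on top 2: 0.1198. large flies: 0.00844 < 0.1198 → exclude; stop.
Optimal diet: leafhoppers, small flies — 2 of 3 types.

2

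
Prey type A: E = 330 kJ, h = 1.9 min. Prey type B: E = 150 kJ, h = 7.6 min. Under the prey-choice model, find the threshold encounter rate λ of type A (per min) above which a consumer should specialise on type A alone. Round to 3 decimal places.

0.067 per min

At the threshold, the rate on type A alone equals the profitability of type B: λ·330/(1 + λ·1.9) = 150/7.6 = 19.74.
Rearranging, λ(330 − 19.74×1.9) = 19.74, so λ = 19.74/292.5 = 0.06748 per min.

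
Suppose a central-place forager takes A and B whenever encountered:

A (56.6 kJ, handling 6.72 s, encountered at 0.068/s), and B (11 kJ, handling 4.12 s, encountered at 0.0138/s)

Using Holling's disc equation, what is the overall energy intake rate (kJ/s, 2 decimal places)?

2.64 kJ/s

R = Σλ_iE_i / (1 + Σλ_ih_i)
Numerator: 0.068×56.6 + 0.0138×11 = 4.001
Denominator: 1 + 0.068×6.72 + 0.0138×4.12 = 1.514
R = 4.001/1.514 = 2.643 kJ/s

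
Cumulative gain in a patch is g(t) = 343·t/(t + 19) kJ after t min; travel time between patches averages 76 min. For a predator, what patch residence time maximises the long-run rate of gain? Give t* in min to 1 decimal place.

38.0 min

Optimal t* satisfies g'(t*) = g(t*)/(T + t*).
g'(t) = 343·19/(t + 19)². Setting 343·19/(t+19)² = 343t/[(t+19)(76+t)] gives 19(76+t) = t(t+19), so t² = 19×76 = 1444.
t* = √1444 = 38 min.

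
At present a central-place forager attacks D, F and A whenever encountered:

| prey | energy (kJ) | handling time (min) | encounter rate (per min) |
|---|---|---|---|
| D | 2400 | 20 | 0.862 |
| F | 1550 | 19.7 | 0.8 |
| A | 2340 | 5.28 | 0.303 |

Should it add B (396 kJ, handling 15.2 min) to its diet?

Intake rate on the current diet: R = (0.862×2400 + 0.8×1550 + 0.303×2340) / (1 + 0.862×20 + 0.8×19.7 + 0.303×5.28) = 4018/35.6 = 112.9 kJ/min.
B: E/h = 396/15.2 = 26.05 kJ/min.
Since 26.05 < R, time spent handling B is better spent searching.

No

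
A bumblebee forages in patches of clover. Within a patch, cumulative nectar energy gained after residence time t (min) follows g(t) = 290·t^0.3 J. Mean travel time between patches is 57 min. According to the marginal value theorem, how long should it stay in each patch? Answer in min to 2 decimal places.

By the marginal value theorem, leave when the instantaneous gain rate g'(t) equals the habitat-wide average g(t)/(T + t).
g'(t) = 0.3·290·t^-0.7. Setting 0.3·290·t^-0.7 = 290·t^0.3/(57+t) gives 0.3(57+t) = t, so 0.70·t = 0.3×57.
t* = 0.3×57/0.70 = 24.43 min.

24.43 min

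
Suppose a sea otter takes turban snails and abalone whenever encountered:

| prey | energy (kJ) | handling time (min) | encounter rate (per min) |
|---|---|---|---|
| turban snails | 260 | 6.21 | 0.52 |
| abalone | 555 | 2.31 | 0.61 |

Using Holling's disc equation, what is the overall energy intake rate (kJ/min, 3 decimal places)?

84.024 kJ/min

R = (0.52×260 + 0.61×555) / (1 + 0.52×6.21 + 0.61×2.31) = 473.8/5.638 = 84.02 kJ/min.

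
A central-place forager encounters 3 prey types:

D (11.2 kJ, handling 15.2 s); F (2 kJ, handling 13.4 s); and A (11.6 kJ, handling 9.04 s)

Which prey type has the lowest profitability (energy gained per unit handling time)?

F

Profitability E/h (kJ/s): D = 11.2/15.2 = 0.737, F = 2/13.4 = 0.149, A = 11.6/9.04 = 1.28.
Ranked: A > D > F.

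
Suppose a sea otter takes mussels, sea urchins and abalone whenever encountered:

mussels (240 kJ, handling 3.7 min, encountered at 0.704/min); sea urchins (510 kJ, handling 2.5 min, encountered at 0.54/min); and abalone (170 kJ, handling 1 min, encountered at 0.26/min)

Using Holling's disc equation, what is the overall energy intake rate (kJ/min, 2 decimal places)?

R = (0.704×240 + 0.54×510 + 0.26×170) / (1 + 0.704×3.7 + 0.54×2.5 + 0.26×1) = 488.6/5.215 = 93.69 kJ/min.

93.69 kJ/min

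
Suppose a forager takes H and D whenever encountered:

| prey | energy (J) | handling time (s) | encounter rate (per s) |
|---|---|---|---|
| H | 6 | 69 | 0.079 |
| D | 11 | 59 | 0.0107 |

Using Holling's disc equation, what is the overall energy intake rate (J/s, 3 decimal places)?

0.084 J/s

Energy encountered per unit search time: 0.079×6 + 0.0107×11 = 0.5917 J/s.
Handling time per unit search time: 0.079×69 + 0.0107×59 = 6.082.
Rate = 0.5917/(1 + 6.082) = 0.08355 J/s.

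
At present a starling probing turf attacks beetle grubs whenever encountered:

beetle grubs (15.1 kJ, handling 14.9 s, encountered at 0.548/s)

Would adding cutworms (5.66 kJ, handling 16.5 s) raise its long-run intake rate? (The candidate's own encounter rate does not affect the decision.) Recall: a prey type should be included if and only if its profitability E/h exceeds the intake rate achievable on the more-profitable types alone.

No

Intake rate on the current diet: R = (0.548×15.1) / (1 + 0.548×14.9) = 8.275/9.165 = 0.9028 kJ/s.
cutworms: E/h = 5.66/16.5 = 0.343 kJ/s.
0.343 < 0.9028, so adding cutworms would lower the average — exclude it.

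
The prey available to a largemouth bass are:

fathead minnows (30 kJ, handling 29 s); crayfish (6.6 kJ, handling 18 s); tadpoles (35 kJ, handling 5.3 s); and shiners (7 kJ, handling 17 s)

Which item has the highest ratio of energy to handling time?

tadpoles

In descending order of E/h:
tadpoles: 35/5.3 = 6.6 kJ/s
fathead minnows: 30/29 = 1.03 kJ/s
shiners: 7/17 = 0.412 kJ/s
crayfish: 6.6/18 = 0.367 kJ/s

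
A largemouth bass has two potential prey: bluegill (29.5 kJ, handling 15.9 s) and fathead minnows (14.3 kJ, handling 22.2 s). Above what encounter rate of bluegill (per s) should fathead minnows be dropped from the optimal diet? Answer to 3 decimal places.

The zero-one rule: include fathead minnows iff E₂/h₂ > λE₁/(1+λh₁). Equality gives the switch point.
λE₁h₂ = E₂ + λE₂h₁ ⇒ λ = E₂/(E₁h₂ − E₂h₁) = 14.3/(654.9 − 227.4) = 0.03345 per s.

0.033 per s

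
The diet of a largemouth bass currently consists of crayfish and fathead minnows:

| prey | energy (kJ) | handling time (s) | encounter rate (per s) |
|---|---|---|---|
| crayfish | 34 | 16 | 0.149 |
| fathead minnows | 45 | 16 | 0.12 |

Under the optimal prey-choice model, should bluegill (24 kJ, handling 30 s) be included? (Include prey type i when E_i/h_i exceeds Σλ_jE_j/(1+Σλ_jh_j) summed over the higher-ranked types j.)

No

On crayfish and fathead minnows alone, R = ΣλE/(1+Σλh) = 10.47/5.304 = 1.973 kJ/s.
bluegill: E/h = 24/30 = 0.8 kJ/s.
0.8 < 1.973, so adding bluegill would lower the average — exclude it.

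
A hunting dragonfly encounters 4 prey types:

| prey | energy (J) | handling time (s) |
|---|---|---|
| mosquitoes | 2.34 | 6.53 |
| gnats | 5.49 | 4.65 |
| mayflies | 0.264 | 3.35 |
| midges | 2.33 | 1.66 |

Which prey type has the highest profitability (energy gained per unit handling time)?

In descending order of E/h:
midges: 2.33/1.66 = 1.4 J/s
gnats: 5.49/4.65 = 1.18 J/s
mosquitoes: 2.34/6.53 = 0.358 J/s
mayflies: 0.264/3.35 = 0.0788 J/s

midges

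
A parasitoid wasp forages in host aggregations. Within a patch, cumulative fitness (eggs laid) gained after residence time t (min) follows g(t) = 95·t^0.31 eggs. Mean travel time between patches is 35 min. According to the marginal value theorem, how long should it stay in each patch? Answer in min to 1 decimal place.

Optimal t* satisfies g'(t*) = g(t*)/(T + t*).
g'(t) = 0.31·95·t^-0.69. Setting 0.31·95·t^-0.69 = 95·t^0.31/(35+t) gives 0.31(35+t) = t, so 0.69·t = 0.31×35.
t* = 0.31×35/0.69 = 15.72 min.

15.7 min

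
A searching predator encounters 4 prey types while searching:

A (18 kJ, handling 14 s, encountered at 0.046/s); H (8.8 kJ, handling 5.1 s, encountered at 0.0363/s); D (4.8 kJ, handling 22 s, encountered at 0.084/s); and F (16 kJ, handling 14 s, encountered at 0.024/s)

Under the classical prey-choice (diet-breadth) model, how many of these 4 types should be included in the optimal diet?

3

Profitabilities (E/h, kJ/s): H 1.73, A 1.29, F 1.14, D 0.218. Add prey in this order while the next type's profitability exceeds the intake rate on those already taken.
Rate on top 1: 0.2695. A: 1.29 > 0.2695 → include.
Rate on top 2: 0.6273. F: 1.14 > 0.6273 → include.
Rate on top 3: 0.7073. D: 0.218 < 0.7073 → exclude; stop.
Optimal diet: H, A, F — 3 of 4 types.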